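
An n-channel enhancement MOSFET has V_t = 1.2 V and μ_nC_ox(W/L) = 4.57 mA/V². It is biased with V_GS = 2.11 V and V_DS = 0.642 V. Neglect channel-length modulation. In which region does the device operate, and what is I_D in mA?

V_ov = V_GS − V_t = 2.11 − 1.2 = 0.91 V.
Since V_DS = 0.642 V < V_ov = 0.91 V, the device is in the triode region.
I_D = k_n [V_ov · V_DS − ½ V_DS²] = 4.57 × [0.91 × 0.642 − 0.5 × 0.642²] = 1.73 mA.

Triode; I_D = 1.73 mA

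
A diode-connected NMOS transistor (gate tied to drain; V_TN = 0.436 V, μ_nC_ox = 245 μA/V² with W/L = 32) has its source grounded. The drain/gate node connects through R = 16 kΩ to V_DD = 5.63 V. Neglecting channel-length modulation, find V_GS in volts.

With gate tied to drain, V_GS = V_DS ≥ V_GS − V_TN, so the device is in saturation.
k_n = μ_nC_ox · (W/L) = 7.84 mA/V².
KCL at the drain: ½ k_n (V_GS − V_TN)² = (V_DD − V_GS)/R.
Let x = V_GS − 0.436. Then 62.7 x² + x − 5.194 = 0, giving x = 0.28 V (positive root), so V_GS = 0.716 V.
I_D = (V_DD − V_GS)/R = (5.63 − 0.716) / 16 = 0.307 mA.

V_GS = 0.716 V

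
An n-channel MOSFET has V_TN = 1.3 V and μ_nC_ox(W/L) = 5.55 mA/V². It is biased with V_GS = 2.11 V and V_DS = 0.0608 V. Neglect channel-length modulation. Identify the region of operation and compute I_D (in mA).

V_ov = V_GS − V_TN = 2.11 − 1.3 = 0.81 V.
Since V_DS = 0.0608 V < V_ov = 0.81 V, the device is in the triode region.
I_D = k_n [V_ov · V_DS − ½ V_DS²] = 5.55 × [0.81 × 0.0608 − 0.5 × 0.0608²] = 0.263 mA.

Triode; I_D = 0.263 mA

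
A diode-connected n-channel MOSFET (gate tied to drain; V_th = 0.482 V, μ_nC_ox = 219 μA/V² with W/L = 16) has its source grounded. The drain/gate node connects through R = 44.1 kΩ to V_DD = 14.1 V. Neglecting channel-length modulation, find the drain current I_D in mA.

I_D = 0.299 mA

With gate tied to drain, V_GS = V_DS ≥ V_GS − V_th, so the device is in saturation.
k_n = μ_nC_ox · (W/L) = 3.504 mA/V².
KCL at the drain: ½ k_n (V_GS − V_th)² = (V_DD − V_GS)/R.
Let x = V_GS − 0.482. Then 77.3 x² + x − 13.62 = 0, giving x = 0.413 V (positive root), so V_GS = 0.895 V.
I_D = (V_DD − V_GS)/R = (14.1 − 0.895) / 44.1 = 0.299 mA.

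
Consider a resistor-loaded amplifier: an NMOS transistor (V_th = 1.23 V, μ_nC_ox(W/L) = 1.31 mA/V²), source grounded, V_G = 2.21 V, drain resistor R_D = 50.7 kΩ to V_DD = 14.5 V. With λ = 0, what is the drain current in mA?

I_D = 0.281 mA

V_GS = V_G = 2.21 V, so V_ov = 2.21 − 1.23 = 0.98 V.
Assume saturation: I_D = ½ k_n V_ov² = 0.5 × 1.31 × 0.98² = 0.629 mA, giving V_DS = V_DD − I_D R_D = 14.5 − 0.629 × 50.7 = -17.4 V.
But -17.4 V < V_ov = 0.98 V, so the device is actually in triode.
In triode I_D = k_n[V_ov V_DS − ½ V_DS²] and I_D = (V_DD − V_DS)/R_D. Equating: 33.2 V_DS² − 66.09 V_DS + 14.5 = 0, giving V_DS = 0.251 V (the root below V_ov).
I_D = (14.5 − 0.251) / 50.7 = 0.281 mA.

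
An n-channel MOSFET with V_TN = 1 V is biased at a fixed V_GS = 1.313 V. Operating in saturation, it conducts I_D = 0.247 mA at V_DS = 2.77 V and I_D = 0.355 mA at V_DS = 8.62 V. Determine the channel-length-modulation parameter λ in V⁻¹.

With V_GS fixed, I_D ∝ (1 + λ V_DS) in saturation, so I_D2/I_D1 = (1 + λ V_DS2)/(1 + λ V_DS1).
0.355/0.247 = 1.437 = (1 + 8.62 λ)/(1 + 2.77 λ).
Solving: λ (I_D1 V_DS2 − I_D2 V_DS1) = I_D2 − I_D1, so λ = (0.355 − 0.247) / (0.247 × 8.62 − 0.355 × 2.77) = 0.108 / 1.15 = 0.0943 V⁻¹.

λ = 0.0943 V⁻¹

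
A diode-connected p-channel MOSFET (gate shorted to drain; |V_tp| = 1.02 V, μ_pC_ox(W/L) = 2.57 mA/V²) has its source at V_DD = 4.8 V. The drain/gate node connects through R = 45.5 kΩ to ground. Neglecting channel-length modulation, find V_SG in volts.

V_SG = 1.27 V

With gate tied to drain, V_SG = V_SD ≥ V_SG − |V_tp|, so the device is in saturation.
KCL at the drain: ½ k_p (V_SG − |V_tp|)² = (V_DD − V_SG)/R.
Let x = V_SG − 1.02. Then 58.5 x² + x − 3.78 = 0, giving x = 0.246 V (positive root), so V_SG = 1.27 V.
I_D = (V_DD − V_SG)/R = (4.8 − 1.27) / 45.5 = 0.0777 mA.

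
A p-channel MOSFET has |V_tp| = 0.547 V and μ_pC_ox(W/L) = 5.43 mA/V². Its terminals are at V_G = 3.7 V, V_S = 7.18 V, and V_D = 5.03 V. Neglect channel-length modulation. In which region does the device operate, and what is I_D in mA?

Triode; I_D = 21.7 mA

V_SG = V_S − V_G = 7.18 − 3.7 = 3.48 V; V_SD = V_S − V_D = 7.18 − 5.03 = 2.15 V.
V_ov = V_SG − |V_tp| = 3.48 − 0.547 = 2.93 V.
Since V_SD = 2.15 V < V_ov = 2.93 V, the device is in the triode region.
I_D = k_p [V_ov · V_SD − ½ V_SD²] = 5.43 × [2.93 × 2.15 − 0.5 × 2.15²] = 21.7 mA.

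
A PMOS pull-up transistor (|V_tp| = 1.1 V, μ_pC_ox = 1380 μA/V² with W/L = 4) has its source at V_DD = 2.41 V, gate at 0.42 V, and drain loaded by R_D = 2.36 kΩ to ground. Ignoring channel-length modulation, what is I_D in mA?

I_D = 0.930 mA

V_SG = V_DD − V_G = 2.41 − 0.42 = 1.99 V, so V_ov = 1.99 − 1.1 = 0.89 V.
k_p = μ_pC_ox · (W/L) = 5.52 mA/V².
Assume saturation: I_D = ½ k_p V_ov² = 0.5 × 5.52 × 0.89² = 2.19 mA, giving V_SD = V_DD − I_D R_D = 2.41 − 2.19 × 2.36 = -2.75 V.
But -2.75 V < V_ov = 0.89 V, so the device is actually in triode.
In triode I_D = k_p[V_ov V_SD − ½ V_SD²] and I_D = (V_DD − V_SD)/R_D. Equating: 6.51 V_SD² − 12.59 V_SD + 2.41 = 0, giving V_SD = 0.215 V (the root below V_ov).
I_D = (2.41 − 0.215) / 2.36 = 0.93 mA.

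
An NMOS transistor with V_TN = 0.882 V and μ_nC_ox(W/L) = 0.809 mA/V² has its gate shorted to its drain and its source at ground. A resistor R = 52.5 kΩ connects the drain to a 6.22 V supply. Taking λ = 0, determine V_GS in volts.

V_GS = 1.36 V

With gate tied to drain, V_GS = V_DS ≥ V_GS − V_TN, so the device is in saturation.
KCL at the drain: ½ k_n (V_GS − V_TN)² = (V_DD − V_GS)/R.
Let x = V_GS − 0.882. Then 21.2 x² + x − 5.338 = 0, giving x = 0.478 V (positive root), so V_GS = 1.36 V.
I_D = (V_DD − V_GS)/R = (6.22 − 1.36) / 52.5 = 0.0926 mA.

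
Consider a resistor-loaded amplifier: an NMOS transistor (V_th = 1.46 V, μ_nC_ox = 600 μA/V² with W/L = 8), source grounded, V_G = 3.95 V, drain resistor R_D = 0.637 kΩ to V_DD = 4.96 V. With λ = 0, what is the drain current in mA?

I_D = 6.76 mA

V_GS = V_G = 3.95 V, so V_ov = 3.95 − 1.46 = 2.49 V.
k_n = μ_nC_ox · (W/L) = 4.8 mA/V².
Assume saturation: I_D = ½ k_n V_ov² = 0.5 × 4.8 × 2.49² = 14.9 mA, giving V_DS = V_DD − I_D R_D = 4.96 − 14.9 × 0.637 = -4.52 V.
But -4.52 V < V_ov = 2.49 V, so the device is actually in triode.
In triode I_D = k_n[V_ov V_DS − ½ V_DS²] and I_D = (V_DD − V_DS)/R_D. Equating: 1.53 V_DS² − 8.613 V_DS + 4.96 = 0, giving V_DS = 0.651 V (the root below V_ov).
I_D = (4.96 − 0.651) / 0.637 = 6.76 mA.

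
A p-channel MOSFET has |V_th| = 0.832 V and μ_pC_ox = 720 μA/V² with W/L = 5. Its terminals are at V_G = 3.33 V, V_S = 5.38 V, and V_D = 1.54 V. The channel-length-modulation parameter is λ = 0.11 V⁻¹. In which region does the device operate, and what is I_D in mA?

Saturation; I_D = 3.80 mA

V_SG = V_S − V_G = 5.38 − 3.33 = 2.05 V; V_SD = V_S − V_D = 5.38 − 1.54 = 3.84 V.
k_p = μ_pC_ox · (W/L) = 3.6 mA/V².
V_ov = V_SG − |V_th| = 2.05 − 0.832 = 1.22 V.
Since V_SD = 3.84 V ≥ V_ov = 1.22 V, the device is in saturation.
I_D = ½ k_p V_ov² (1 + λ V_SD) = 0.5 × 3.6 × 1.22² × (1 + 0.11 × 3.84) = 3.8 mA.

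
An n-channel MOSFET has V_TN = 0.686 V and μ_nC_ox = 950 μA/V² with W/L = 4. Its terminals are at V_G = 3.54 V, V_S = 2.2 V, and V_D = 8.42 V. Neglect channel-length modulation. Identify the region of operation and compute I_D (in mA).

V_GS = V_G − V_S = 3.54 − 2.2 = 1.34 V; V_DS = V_D − V_S = 8.42 − 2.2 = 6.22 V.
k_n = μ_nC_ox · (W/L) = 3.8 mA/V².
V_ov = V_GS − V_TN = 1.34 − 0.686 = 0.654 V.
Since V_DS = 6.22 V ≥ V_ov = 0.654 V, the device is in saturation.
I_D = ½ k_n V_ov² = 0.5 × 3.8 × 0.654² = 0.813 mA.

Saturation; I_D = 0.813 mA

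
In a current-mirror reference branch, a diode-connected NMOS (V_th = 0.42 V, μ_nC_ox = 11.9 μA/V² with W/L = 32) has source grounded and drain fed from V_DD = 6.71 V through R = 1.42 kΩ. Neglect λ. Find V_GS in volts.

V_GS = 3.74 V

With gate tied to drain, V_GS = V_DS ≥ V_GS − V_th, so the device is in saturation.
k_n = μ_nC_ox · (W/L) = 0.3808 mA/V².
KCL at the drain: ½ k_n (V_GS − V_th)² = (V_DD − V_GS)/R.
Let x = V_GS − 0.42. Then 0.27 x² + x − 6.29 = 0, giving x = 3.32 V (positive root), so V_GS = 3.74 V.
I_D = (V_DD − V_GS)/R = (6.71 − 3.74) / 1.42 = 2.09 mA.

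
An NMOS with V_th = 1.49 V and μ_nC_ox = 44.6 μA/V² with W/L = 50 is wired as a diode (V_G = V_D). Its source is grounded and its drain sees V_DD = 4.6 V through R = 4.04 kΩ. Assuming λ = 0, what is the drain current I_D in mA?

With gate tied to drain, V_GS = V_DS ≥ V_GS − V_th, so the device is in saturation.
k_n = μ_nC_ox · (W/L) = 2.23 mA/V².
KCL at the drain: ½ k_n (V_GS − V_th)² = (V_DD − V_GS)/R.
Let x = V_GS − 1.49. Then 4.5 x² + x − 3.11 = 0, giving x = 0.727 V (positive root), so V_GS = 2.22 V.
I_D = (V_DD − V_GS)/R = (4.6 − 2.22) / 4.04 = 0.59 mA.

I_D = 0.590 mA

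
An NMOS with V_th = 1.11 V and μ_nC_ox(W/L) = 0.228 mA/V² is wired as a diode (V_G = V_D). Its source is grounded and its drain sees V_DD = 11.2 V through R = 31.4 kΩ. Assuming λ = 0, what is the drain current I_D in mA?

I_D = 0.272 mA

With gate tied to drain, V_GS = V_DS ≥ V_GS − V_th, so the device is in saturation.
KCL at the drain: ½ k_n (V_GS − V_th)² = (V_DD − V_GS)/R.
Let x = V_GS − 1.11. Then 3.58 x² + x − 10.09 = 0, giving x = 1.55 V (positive root), so V_GS = 2.66 V.
I_D = (V_DD − V_GS)/R = (11.2 − 2.66) / 31.4 = 0.272 mA.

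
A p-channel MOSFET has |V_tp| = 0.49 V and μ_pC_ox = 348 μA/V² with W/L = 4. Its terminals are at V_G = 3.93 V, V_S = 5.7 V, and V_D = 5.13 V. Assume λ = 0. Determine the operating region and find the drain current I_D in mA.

Triode; I_D = 0.789 mA

V_SG = V_S − V_G = 5.7 − 3.93 = 1.77 V; V_SD = V_S − V_D = 5.7 − 5.13 = 0.57 V.
k_p = μ_pC_ox · (W/L) = 1.392 mA/V².
V_ov = V_SG − |V_tp| = 1.77 − 0.49 = 1.28 V.
Since V_SD = 0.57 V < V_ov = 1.28 V, the device is in the triode region.
I_D = k_p [V_ov · V_SD − ½ V_SD²] = 1.392 × [1.28 × 0.57 − 0.5 × 0.57²] = 0.789 mA.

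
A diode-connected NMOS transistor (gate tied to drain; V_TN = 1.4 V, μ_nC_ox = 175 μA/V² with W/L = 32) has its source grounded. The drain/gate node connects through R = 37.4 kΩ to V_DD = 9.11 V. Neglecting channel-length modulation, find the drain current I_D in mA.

With gate tied to drain, V_GS = V_DS ≥ V_GS − V_TN, so the device is in saturation.
k_n = μ_nC_ox · (W/L) = 5.6 mA/V².
KCL at the drain: ½ k_n (V_GS − V_TN)² = (V_DD − V_GS)/R.
Let x = V_GS − 1.4. Then 105 x² + x − 7.71 = 0, giving x = 0.267 V (positive root), so V_GS = 1.67 V.
I_D = (V_DD − V_GS)/R = (9.11 − 1.67) / 37.4 = 0.199 mA.

I_D = 0.199 mA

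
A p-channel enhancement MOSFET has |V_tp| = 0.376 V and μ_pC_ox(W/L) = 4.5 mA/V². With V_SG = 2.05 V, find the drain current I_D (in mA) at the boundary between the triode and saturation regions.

At the boundary V_SD = V_ov = V_SG − |V_tp| = 2.05 − 0.376 = 1.67 V.
I_D = ½ k_p V_ov² = 0.5 × 4.5 × 1.67² = 6.31 mA.

I_D = 6.31 mA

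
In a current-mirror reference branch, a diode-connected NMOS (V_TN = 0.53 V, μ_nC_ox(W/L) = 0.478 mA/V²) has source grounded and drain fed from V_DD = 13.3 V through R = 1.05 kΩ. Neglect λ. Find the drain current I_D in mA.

With gate tied to drain, V_GS = V_DS ≥ V_GS − V_TN, so the device is in saturation.
KCL at the drain: ½ k_n (V_GS − V_TN)² = (V_DD − V_GS)/R.
Let x = V_GS − 0.53. Then 0.251 x² + x − 12.77 = 0, giving x = 5.41 V (positive root), so V_GS = 5.94 V.
I_D = (V_DD − V_GS)/R = (13.3 − 5.94) / 1.05 = 7.01 mA.

I_D = 7.01 mA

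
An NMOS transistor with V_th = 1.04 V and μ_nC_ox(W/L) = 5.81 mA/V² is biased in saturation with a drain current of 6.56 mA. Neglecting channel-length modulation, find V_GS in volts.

In saturation I_D = ½ k_n (V_GS − V_th)², so V_GS − V_th = √(2 I_D / k_n) = √(2 × 6.56 / 5.81) = 1.5 V.
V_GS = 1.04 + 1.5 = 2.54 V.

V_GS = 2.54 V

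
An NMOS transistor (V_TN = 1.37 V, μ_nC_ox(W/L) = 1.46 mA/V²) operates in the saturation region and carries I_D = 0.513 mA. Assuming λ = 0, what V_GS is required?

V_GS = 2.21 V

In saturation I_D = ½ k_n (V_GS − V_TN)², so V_GS − V_TN = √(2 I_D / k_n) = √(2 × 0.513 / 1.46) = 0.838 V.
V_GS = 1.37 + 0.838 = 2.21 V.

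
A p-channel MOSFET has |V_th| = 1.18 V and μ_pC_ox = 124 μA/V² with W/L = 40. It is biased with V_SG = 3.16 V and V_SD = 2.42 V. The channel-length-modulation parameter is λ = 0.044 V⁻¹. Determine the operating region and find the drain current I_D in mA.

k_p = μ_pC_ox · (W/L) = 4.96 mA/V².
V_ov = V_SG − |V_th| = 3.16 − 1.18 = 1.98 V.
Since V_SD = 2.42 V ≥ V_ov = 1.98 V, the device is in saturation.
I_D = ½ k_p V_ov² (1 + λ V_SD) = 0.5 × 4.96 × 1.98² × (1 + 0.044 × 2.42) = 10.8 mA.

Saturation; I_D = 10.8 mA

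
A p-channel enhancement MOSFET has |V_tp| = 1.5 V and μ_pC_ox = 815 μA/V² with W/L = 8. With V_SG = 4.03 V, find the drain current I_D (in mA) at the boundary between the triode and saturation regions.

At the boundary V_SD = V_ov = V_SG − |V_tp| = 4.03 − 1.5 = 2.53 V.
k_p = μ_pC_ox · (W/L) = 6.52 mA/V².
I_D = ½ k_p V_ov² = 0.5 × 6.52 × 2.53² = 20.9 mA.

I_D = 20.9 mA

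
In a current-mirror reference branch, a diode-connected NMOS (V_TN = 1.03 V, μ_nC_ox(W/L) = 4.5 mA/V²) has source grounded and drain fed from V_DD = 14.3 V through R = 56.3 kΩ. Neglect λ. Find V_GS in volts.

With gate tied to drain, V_GS = V_DS ≥ V_GS − V_TN, so the device is in saturation.
KCL at the drain: ½ k_n (V_GS − V_TN)² = (V_DD − V_GS)/R.
Let x = V_GS − 1.03. Then 127 x² + x − 13.27 = 0, giving x = 0.32 V (positive root), so V_GS = 1.35 V.
I_D = (V_DD − V_GS)/R = (14.3 − 1.35) / 56.3 = 0.23 mA.

V_GS = 1.35 V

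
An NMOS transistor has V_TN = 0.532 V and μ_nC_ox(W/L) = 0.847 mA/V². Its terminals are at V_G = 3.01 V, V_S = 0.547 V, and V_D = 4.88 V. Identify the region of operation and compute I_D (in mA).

Saturation; I_D = 1.58 mA

V_GS = V_G − V_S = 3.01 − 0.547 = 2.46 V; V_DS = V_D − V_S = 4.88 − 0.547 = 4.33 V.
V_ov = V_GS − V_TN = 2.46 − 0.532 = 1.93 V.
Since V_DS = 4.33 V ≥ V_ov = 1.93 V, the device is in saturation.
I_D = ½ k_n V_ov² = 0.5 × 0.847 × 1.93² = 1.58 mA.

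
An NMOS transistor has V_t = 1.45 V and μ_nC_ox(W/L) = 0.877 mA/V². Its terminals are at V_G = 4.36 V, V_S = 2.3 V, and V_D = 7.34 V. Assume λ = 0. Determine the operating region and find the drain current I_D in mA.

Saturation; I_D = 0.163 mA

V_GS = V_G − V_S = 4.36 − 2.3 = 2.06 V; V_DS = V_D − V_S = 7.34 − 2.3 = 5.04 V.
V_ov = V_GS − V_t = 2.06 − 1.45 = 0.61 V.
Since V_DS = 5.04 V ≥ V_ov = 0.61 V, the device is in saturation.
I_D = ½ k_n V_ov² = 0.5 × 0.877 × 0.61² = 0.163 mA.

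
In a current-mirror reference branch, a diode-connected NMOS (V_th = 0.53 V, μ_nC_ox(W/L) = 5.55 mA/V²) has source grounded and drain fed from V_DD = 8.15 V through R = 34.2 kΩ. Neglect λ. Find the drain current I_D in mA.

I_D = 0.215 mA

With gate tied to drain, V_GS = V_DS ≥ V_GS − V_th, so the device is in saturation.
KCL at the drain: ½ k_n (V_GS − V_th)² = (V_DD − V_GS)/R.
Let x = V_GS − 0.53. Then 94.9 x² + x − 7.62 = 0, giving x = 0.278 V (positive root), so V_GS = 0.808 V.
I_D = (V_DD − V_GS)/R = (8.15 − 0.808) / 34.2 = 0.215 mA.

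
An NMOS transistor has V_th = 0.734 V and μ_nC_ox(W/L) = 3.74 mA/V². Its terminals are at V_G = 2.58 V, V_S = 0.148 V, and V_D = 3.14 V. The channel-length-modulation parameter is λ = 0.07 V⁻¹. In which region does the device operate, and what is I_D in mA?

V_GS = V_G − V_S = 2.58 − 0.148 = 2.43 V; V_DS = V_D − V_S = 3.14 − 0.148 = 2.99 V.
V_ov = V_GS − V_th = 2.43 − 0.734 = 1.7 V.
Since V_DS = 2.99 V ≥ V_ov = 1.7 V, the device is in saturation.
I_D = ½ k_n V_ov² (1 + λ V_DS) = 0.5 × 3.74 × 1.7² × (1 + 0.07 × 2.99) = 6.52 mA.

Saturation; I_D = 6.52 mA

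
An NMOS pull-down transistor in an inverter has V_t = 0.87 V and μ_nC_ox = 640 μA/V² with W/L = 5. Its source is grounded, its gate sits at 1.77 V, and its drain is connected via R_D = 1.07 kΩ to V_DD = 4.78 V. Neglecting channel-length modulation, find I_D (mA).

I_D = 1.30 mA

V_GS = V_G = 1.77 V, so V_ov = 1.77 − 0.87 = 0.9 V.
k_n = μ_nC_ox · (W/L) = 3.2 mA/V².
Assume saturation: I_D = ½ k_n V_ov² = 0.5 × 3.2 × 0.9² = 1.3 mA, giving V_DS = V_DD − I_D R_D = 4.78 − 1.3 × 1.07 = 3.39 V.
V_DS = 3.39 V ≥ V_ov = 0.9 V, confirming saturation.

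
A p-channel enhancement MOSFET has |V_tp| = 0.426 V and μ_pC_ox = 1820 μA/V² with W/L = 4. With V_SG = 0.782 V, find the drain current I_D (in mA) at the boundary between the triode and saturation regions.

At the boundary V_SD = V_ov = V_SG − |V_tp| = 0.782 − 0.426 = 0.356 V.
k_p = μ_pC_ox · (W/L) = 7.28 mA/V².
I_D = ½ k_p V_ov² = 0.5 × 7.28 × 0.356² = 0.461 mA.

I_D = 0.461 mA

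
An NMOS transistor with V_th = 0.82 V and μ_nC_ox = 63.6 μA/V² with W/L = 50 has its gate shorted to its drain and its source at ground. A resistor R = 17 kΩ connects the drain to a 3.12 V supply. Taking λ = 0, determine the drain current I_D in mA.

I_D = 0.119 mA

With gate tied to drain, V_GS = V_DS ≥ V_GS − V_th, so the device is in saturation.
k_n = μ_nC_ox · (W/L) = 3.18 mA/V².
KCL at the drain: ½ k_n (V_GS − V_th)² = (V_DD − V_GS)/R.
Let x = V_GS − 0.82. Then 27 x² + x − 2.3 = 0, giving x = 0.274 V (positive root), so V_GS = 1.09 V.
I_D = (V_DD − V_GS)/R = (3.12 − 1.09) / 17 = 0.119 mA.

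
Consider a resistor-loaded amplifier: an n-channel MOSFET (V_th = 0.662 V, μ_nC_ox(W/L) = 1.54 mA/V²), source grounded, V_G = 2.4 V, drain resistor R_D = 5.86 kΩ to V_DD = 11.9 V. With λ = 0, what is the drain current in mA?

V_GS = V_G = 2.4 V, so V_ov = 2.4 − 0.662 = 1.74 V.
Assume saturation: I_D = ½ k_n V_ov² = 0.5 × 1.54 × 1.74² = 2.33 mA, giving V_DS = V_DD − I_D R_D = 11.9 − 2.33 × 5.86 = -1.73 V.
But -1.73 V < V_ov = 1.74 V, so the device is actually in triode.
In triode I_D = k_n[V_ov V_DS − ½ V_DS²] and I_D = (V_DD − V_DS)/R_D. Equating: 4.51 V_DS² − 16.68 V_DS + 11.9 = 0, giving V_DS = 0.965 V (the root below V_ov).
I_D = (11.9 − 0.965) / 5.86 = 1.87 mA.

I_D = 1.87 mA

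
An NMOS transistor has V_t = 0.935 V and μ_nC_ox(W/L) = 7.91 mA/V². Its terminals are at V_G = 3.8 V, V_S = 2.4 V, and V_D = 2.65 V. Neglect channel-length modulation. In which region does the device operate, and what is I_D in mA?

V_GS = V_G − V_S = 3.8 − 2.4 = 1.4 V; V_DS = V_D − V_S = 2.65 − 2.4 = 0.25 V.
V_ov = V_GS − V_t = 1.4 − 0.935 = 0.465 V.
Since V_DS = 0.25 V < V_ov = 0.465 V, the device is in the triode region.
I_D = k_n [V_ov · V_DS − ½ V_DS²] = 7.91 × [0.465 × 0.25 − 0.5 × 0.25²] = 0.672 mA.

Triode; I_D = 0.672 mA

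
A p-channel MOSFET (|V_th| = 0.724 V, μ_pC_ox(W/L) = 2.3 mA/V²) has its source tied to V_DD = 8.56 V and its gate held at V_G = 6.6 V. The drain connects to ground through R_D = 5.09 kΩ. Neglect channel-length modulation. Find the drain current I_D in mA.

V_SG = V_DD − V_G = 8.56 − 6.6 = 1.96 V, so V_ov = 1.96 − 0.724 = 1.24 V.
Assume saturation: I_D = ½ k_p V_ov² = 0.5 × 2.3 × 1.24² = 1.76 mA, giving V_SD = V_DD − I_D R_D = 8.56 − 1.76 × 5.09 = -0.382 V.
But -0.382 V < V_ov = 1.24 V, so the device is actually in triode.
In triode I_D = k_p[V_ov V_SD − ½ V_SD²] and I_D = (V_DD − V_SD)/R_D. Equating: 5.85 V_SD² − 15.47 V_SD + 8.56 = 0, giving V_SD = 0.789 V (the root below V_ov).
I_D = (8.56 − 0.789) / 5.09 = 1.53 mA.

I_D = 1.53 mA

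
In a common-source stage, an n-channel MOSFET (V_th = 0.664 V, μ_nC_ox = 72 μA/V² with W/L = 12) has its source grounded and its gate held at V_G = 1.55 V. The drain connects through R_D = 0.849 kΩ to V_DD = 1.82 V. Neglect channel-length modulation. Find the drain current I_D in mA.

I_D = 0.339 mA

V_GS = V_G = 1.55 V, so V_ov = 1.55 − 0.664 = 0.886 V.
k_n = μ_nC_ox · (W/L) = 0.864 mA/V².
Assume saturation: I_D = ½ k_n V_ov² = 0.5 × 0.864 × 0.886² = 0.339 mA, giving V_DS = V_DD − I_D R_D = 1.82 − 0.339 × 0.849 = 1.53 V.
V_DS = 1.53 V ≥ V_ov = 0.886 V, confirming saturation.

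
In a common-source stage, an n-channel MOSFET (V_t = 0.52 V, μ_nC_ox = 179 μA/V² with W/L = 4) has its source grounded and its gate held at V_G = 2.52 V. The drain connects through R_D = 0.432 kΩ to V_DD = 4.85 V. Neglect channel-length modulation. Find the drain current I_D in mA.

V_GS = V_G = 2.52 V, so V_ov = 2.52 − 0.52 = 2 V.
k_n = μ_nC_ox · (W/L) = 0.716 mA/V².
Assume saturation: I_D = ½ k_n V_ov² = 0.5 × 0.716 × 2² = 1.43 mA, giving V_DS = V_DD − I_D R_D = 4.85 − 1.43 × 0.432 = 4.23 V.
V_DS = 4.23 V ≥ V_ov = 2 V, confirming saturation.

I_D = 1.43 mA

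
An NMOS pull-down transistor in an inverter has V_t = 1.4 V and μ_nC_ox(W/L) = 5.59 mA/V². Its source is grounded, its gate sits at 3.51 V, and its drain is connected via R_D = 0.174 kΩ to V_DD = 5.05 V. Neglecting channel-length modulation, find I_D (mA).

I_D = 12.4 mA

V_GS = V_G = 3.51 V, so V_ov = 3.51 − 1.4 = 2.11 V.
Assume saturation: I_D = ½ k_n V_ov² = 0.5 × 5.59 × 2.11² = 12.4 mA, giving V_DS = V_DD − I_D R_D = 5.05 − 12.4 × 0.174 = 2.88 V.
V_DS = 2.88 V ≥ V_ov = 2.11 V, confirming saturation.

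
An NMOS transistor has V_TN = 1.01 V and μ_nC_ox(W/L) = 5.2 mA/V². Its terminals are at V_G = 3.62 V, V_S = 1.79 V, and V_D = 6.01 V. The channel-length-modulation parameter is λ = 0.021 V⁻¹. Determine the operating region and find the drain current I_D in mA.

V_GS = V_G − V_S = 3.62 − 1.79 = 1.83 V; V_DS = V_D − V_S = 6.01 − 1.79 = 4.22 V.
V_ov = V_GS − V_TN = 1.83 − 1.01 = 0.82 V.
Since V_DS = 4.22 V ≥ V_ov = 0.82 V, the device is in saturation.
I_D = ½ k_n V_ov² (1 + λ V_DS) = 0.5 × 5.2 × 0.82² × (1 + 0.021 × 4.22) = 1.9 mA.

Saturation; I_D = 1.90 mA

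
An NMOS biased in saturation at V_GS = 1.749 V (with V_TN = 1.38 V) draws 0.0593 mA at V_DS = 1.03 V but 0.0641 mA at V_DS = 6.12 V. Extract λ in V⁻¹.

λ = 0.0162 V⁻¹

With V_GS fixed, I_D ∝ (1 + λ V_DS) in saturation, so I_D2/I_D1 = (1 + λ V_DS2)/(1 + λ V_DS1).
0.0641/0.0593 = 1.081 = (1 + 6.12 λ)/(1 + 1.03 λ).
Solving: λ (I_D1 V_DS2 − I_D2 V_DS1) = I_D2 − I_D1, so λ = (0.0641 − 0.0593) / (0.0593 × 6.12 − 0.0641 × 1.03) = 0.0048 / 0.297 = 0.0162 V⁻¹.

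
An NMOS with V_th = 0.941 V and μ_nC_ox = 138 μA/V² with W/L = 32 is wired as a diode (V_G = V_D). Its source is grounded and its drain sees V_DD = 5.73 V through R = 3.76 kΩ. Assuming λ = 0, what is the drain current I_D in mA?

With gate tied to drain, V_GS = V_DS ≥ V_GS − V_th, so the device is in saturation.
k_n = μ_nC_ox · (W/L) = 4.416 mA/V².
KCL at the drain: ½ k_n (V_GS − V_th)² = (V_DD − V_GS)/R.
Let x = V_GS − 0.941. Then 8.3 x² + x − 4.789 = 0, giving x = 0.702 V (positive root), so V_GS = 1.64 V.
I_D = (V_DD − V_GS)/R = (5.73 − 1.64) / 3.76 = 1.09 mA.

I_D = 1.09 mA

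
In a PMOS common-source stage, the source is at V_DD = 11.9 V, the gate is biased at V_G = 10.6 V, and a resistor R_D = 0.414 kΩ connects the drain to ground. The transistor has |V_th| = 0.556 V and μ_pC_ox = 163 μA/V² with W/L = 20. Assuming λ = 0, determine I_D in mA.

I_D = 0.902 mA

V_SG = V_DD − V_G = 11.9 − 10.6 = 1.3 V, so V_ov = 1.3 − 0.556 = 0.744 V.
k_p = μ_pC_ox · (W/L) = 3.26 mA/V².
Assume saturation: I_D = ½ k_p V_ov² = 0.5 × 3.26 × 0.744² = 0.902 mA, giving V_SD = V_DD − I_D R_D = 11.9 − 0.902 × 0.414 = 11.5 V.
V_SD = 11.5 V ≥ V_ov = 0.744 V, confirming saturation.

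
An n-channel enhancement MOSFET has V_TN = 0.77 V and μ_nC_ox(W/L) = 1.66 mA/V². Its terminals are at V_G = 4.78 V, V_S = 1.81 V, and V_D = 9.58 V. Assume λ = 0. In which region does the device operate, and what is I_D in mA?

Saturation; I_D = 4.02 mA

V_GS = V_G − V_S = 4.78 − 1.81 = 2.97 V; V_DS = V_D − V_S = 9.58 − 1.81 = 7.77 V.
V_ov = V_GS − V_TN = 2.97 − 0.77 = 2.2 V.
Since V_DS = 7.77 V ≥ V_ov = 2.2 V, the device is in saturation.
I_D = ½ k_n V_ov² = 0.5 × 1.66 × 2.2² = 4.02 mA.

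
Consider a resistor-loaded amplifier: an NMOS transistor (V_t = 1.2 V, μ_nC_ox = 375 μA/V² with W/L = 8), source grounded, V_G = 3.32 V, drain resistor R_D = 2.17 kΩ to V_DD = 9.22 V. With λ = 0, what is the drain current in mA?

I_D = 3.91 mA

V_GS = V_G = 3.32 V, so V_ov = 3.32 − 1.2 = 2.12 V.
k_n = μ_nC_ox · (W/L) = 3 mA/V².
Assume saturation: I_D = ½ k_n V_ov² = 0.5 × 3 × 2.12² = 6.74 mA, giving V_DS = V_DD − I_D R_D = 9.22 − 6.74 × 2.17 = -5.41 V.
But -5.41 V < V_ov = 2.12 V, so the device is actually in triode.
In triode I_D = k_n[V_ov V_DS − ½ V_DS²] and I_D = (V_DD − V_DS)/R_D. Equating: 3.25 V_DS² − 14.8 V_DS + 9.22 = 0, giving V_DS = 0.745 V (the root below V_ov).
I_D = (9.22 − 0.745) / 2.17 = 3.91 mA.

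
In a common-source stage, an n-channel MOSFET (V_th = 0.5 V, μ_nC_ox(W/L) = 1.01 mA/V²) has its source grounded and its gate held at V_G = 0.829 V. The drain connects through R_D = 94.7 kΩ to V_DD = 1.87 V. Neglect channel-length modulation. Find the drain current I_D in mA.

V_GS = V_G = 0.829 V, so V_ov = 0.829 − 0.5 = 0.329 V.
Assume saturation: I_D = ½ k_n V_ov² = 0.5 × 1.01 × 0.329² = 0.0547 mA, giving V_DS = V_DD − I_D R_D = 1.87 − 0.0547 × 94.7 = -3.31 V.
But -3.31 V < V_ov = 0.329 V, so the device is actually in triode.
In triode I_D = k_n[V_ov V_DS − ½ V_DS²] and I_D = (V_DD − V_DS)/R_D. Equating: 47.8 V_DS² − 32.47 V_DS + 1.87 = 0, giving V_DS = 0.0635 V (the root below V_ov).
I_D = (1.87 − 0.0635) / 94.7 = 0.0191 mA.

I_D = 0.0191 mA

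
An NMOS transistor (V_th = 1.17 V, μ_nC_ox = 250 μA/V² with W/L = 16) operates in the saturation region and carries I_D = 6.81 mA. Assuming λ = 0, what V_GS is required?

V_GS = 3.02 V

k_n = μ_nC_ox · (W/L) = 4 mA/V².
In saturation I_D = ½ k_n (V_GS − V_th)², so V_GS − V_th = √(2 I_D / k_n) = √(2 × 6.81 / 4) = 1.85 V.
V_GS = 1.17 + 1.85 = 3.02 V.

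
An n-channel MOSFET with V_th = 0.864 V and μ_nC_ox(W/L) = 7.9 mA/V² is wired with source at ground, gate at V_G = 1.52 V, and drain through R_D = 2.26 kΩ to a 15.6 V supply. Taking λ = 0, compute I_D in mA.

I_D = 1.70 mA

V_GS = V_G = 1.52 V, so V_ov = 1.52 − 0.864 = 0.656 V.
Assume saturation: I_D = ½ k_n V_ov² = 0.5 × 7.9 × 0.656² = 1.7 mA, giving V_DS = V_DD − I_D R_D = 15.6 − 1.7 × 2.26 = 11.8 V.
V_DS = 11.8 V ≥ V_ov = 0.656 V, confirming saturation.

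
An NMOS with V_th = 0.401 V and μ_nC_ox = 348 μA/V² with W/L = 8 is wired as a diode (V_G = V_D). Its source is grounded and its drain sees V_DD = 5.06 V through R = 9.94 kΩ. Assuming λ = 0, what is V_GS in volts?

With gate tied to drain, V_GS = V_DS ≥ V_GS − V_th, so the device is in saturation.
k_n = μ_nC_ox · (W/L) = 2.784 mA/V².
KCL at the drain: ½ k_n (V_GS − V_th)² = (V_DD − V_GS)/R.
Let x = V_GS − 0.401. Then 13.8 x² + x − 4.659 = 0, giving x = 0.545 V (positive root), so V_GS = 0.946 V.
I_D = (V_DD − V_GS)/R = (5.06 − 0.946) / 9.94 = 0.414 mA.

V_GS = 0.946 V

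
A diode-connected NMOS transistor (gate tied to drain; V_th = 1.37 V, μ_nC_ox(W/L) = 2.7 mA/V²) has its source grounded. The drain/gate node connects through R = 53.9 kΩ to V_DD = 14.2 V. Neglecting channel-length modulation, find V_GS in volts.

V_GS = 1.78 V

With gate tied to drain, V_GS = V_DS ≥ V_GS − V_th, so the device is in saturation.
KCL at the drain: ½ k_n (V_GS − V_th)² = (V_DD − V_GS)/R.
Let x = V_GS − 1.37. Then 72.8 x² + x − 12.83 = 0, giving x = 0.413 V (positive root), so V_GS = 1.78 V.
I_D = (V_DD − V_GS)/R = (14.2 − 1.78) / 53.9 = 0.23 mA.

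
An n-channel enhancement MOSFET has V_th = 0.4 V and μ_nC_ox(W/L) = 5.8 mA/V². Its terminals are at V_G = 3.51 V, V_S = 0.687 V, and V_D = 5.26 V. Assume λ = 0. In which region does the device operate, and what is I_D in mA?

V_GS = V_G − V_S = 3.51 − 0.687 = 2.82 V; V_DS = V_D − V_S = 5.26 − 0.687 = 4.57 V.
V_ov = V_GS − V_th = 2.82 − 0.4 = 2.42 V.
Since V_DS = 4.57 V ≥ V_ov = 2.42 V, the device is in saturation.
I_D = ½ k_n V_ov² = 0.5 × 5.8 × 2.42² = 17 mA.

Saturation; I_D = 17.0 mA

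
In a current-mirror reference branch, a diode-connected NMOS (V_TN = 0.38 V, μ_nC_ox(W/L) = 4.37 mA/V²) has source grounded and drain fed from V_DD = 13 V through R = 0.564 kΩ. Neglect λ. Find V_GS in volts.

With gate tied to drain, V_GS = V_DS ≥ V_GS − V_TN, so the device is in saturation.
KCL at the drain: ½ k_n (V_GS − V_TN)² = (V_DD − V_GS)/R.
Let x = V_GS − 0.38. Then 1.23 x² + x − 12.62 = 0, giving x = 2.82 V (positive root), so V_GS = 3.2 V.
I_D = (V_DD − V_GS)/R = (13 − 3.2) / 0.564 = 17.4 mA.

V_GS = 3.20 V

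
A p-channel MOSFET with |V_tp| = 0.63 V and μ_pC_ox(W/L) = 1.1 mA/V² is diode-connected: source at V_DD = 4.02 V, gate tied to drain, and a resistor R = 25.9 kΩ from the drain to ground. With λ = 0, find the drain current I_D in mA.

With gate tied to drain, V_SG = V_SD ≥ V_SG − |V_tp|, so the device is in saturation.
KCL at the drain: ½ k_p (V_SG − |V_tp|)² = (V_DD − V_SG)/R.
Let x = V_SG − 0.63. Then 14.2 x² + x − 3.39 = 0, giving x = 0.454 V (positive root), so V_SG = 1.08 V.
I_D = (V_DD − V_SG)/R = (4.02 − 1.08) / 25.9 = 0.113 mA.

I_D = 0.113 mA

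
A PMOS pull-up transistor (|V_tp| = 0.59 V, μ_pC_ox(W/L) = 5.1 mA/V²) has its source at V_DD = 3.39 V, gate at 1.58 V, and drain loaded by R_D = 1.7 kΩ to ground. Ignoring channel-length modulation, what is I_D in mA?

V_SG = V_DD − V_G = 3.39 − 1.58 = 1.81 V, so V_ov = 1.81 − 0.59 = 1.22 V.
Assume saturation: I_D = ½ k_p V_ov² = 0.5 × 5.1 × 1.22² = 3.8 mA, giving V_SD = V_DD − I_D R_D = 3.39 − 3.8 × 1.7 = -3.06 V.
But -3.06 V < V_ov = 1.22 V, so the device is actually in triode.
In triode I_D = k_p[V_ov V_SD − ½ V_SD²] and I_D = (V_DD − V_SD)/R_D. Equating: 4.33 V_SD² − 11.58 V_SD + 3.39 = 0, giving V_SD = 0.335 V (the root below V_ov).
I_D = (3.39 − 0.335) / 1.7 = 1.8 mA.

I_D = 1.80 mA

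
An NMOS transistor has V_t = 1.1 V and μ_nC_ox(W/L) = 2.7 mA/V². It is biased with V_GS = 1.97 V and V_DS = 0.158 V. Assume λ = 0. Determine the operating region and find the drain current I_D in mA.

Triode; I_D = 0.337 mA

V_ov = V_GS − V_t = 1.97 − 1.1 = 0.87 V.
Since V_DS = 0.158 V < V_ov = 0.87 V, the device is in the triode region.
I_D = k_n [V_ov · V_DS − ½ V_DS²] = 2.7 × [0.87 × 0.158 − 0.5 × 0.158²] = 0.337 mA.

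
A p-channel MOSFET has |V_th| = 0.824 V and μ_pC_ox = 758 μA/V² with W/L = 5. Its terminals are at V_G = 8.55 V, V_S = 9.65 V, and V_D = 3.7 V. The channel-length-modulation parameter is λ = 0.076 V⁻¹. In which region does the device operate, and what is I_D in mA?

V_SG = V_S − V_G = 9.65 − 8.55 = 1.1 V; V_SD = V_S − V_D = 9.65 − 3.7 = 5.95 V.
k_p = μ_pC_ox · (W/L) = 3.79 mA/V².
V_ov = V_SG − |V_th| = 1.1 − 0.824 = 0.276 V.
Since V_SD = 5.95 V ≥ V_ov = 0.276 V, the device is in saturation.
I_D = ½ k_p V_ov² (1 + λ V_SD) = 0.5 × 3.79 × 0.276² × (1 + 0.076 × 5.95) = 0.21 mA.

Saturation; I_D = 0.210 mA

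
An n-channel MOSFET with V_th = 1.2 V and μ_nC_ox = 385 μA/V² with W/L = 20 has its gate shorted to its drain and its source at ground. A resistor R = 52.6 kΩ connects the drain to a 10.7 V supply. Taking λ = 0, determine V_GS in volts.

V_GS = 1.41 V

With gate tied to drain, V_GS = V_DS ≥ V_GS − V_th, so the device is in saturation.
k_n = μ_nC_ox · (W/L) = 7.7 mA/V².
KCL at the drain: ½ k_n (V_GS − V_th)² = (V_DD − V_GS)/R.
Let x = V_GS − 1.2. Then 203 x² + x − 9.5 = 0, giving x = 0.214 V (positive root), so V_GS = 1.41 V.
I_D = (V_DD − V_GS)/R = (10.7 − 1.41) / 52.6 = 0.177 mA.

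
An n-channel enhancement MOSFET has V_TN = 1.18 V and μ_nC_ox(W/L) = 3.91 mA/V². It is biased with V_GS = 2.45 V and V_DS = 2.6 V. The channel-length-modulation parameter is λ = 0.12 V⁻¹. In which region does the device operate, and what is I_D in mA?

Saturation; I_D = 4.14 mA

V_ov = V_GS − V_TN = 2.45 − 1.18 = 1.27 V.
Since V_DS = 2.6 V ≥ V_ov = 1.27 V, the device is in saturation.
I_D = ½ k_n V_ov² (1 + λ V_DS) = 0.5 × 3.91 × 1.27² × (1 + 0.12 × 2.6) = 4.14 mA.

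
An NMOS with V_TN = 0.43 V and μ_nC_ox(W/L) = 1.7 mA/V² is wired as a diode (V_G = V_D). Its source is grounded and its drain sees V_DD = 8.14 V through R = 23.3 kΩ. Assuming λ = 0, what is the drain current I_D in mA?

With gate tied to drain, V_GS = V_DS ≥ V_GS − V_TN, so the device is in saturation.
KCL at the drain: ½ k_n (V_GS − V_TN)² = (V_DD − V_GS)/R.
Let x = V_GS − 0.43. Then 19.8 x² + x − 7.71 = 0, giving x = 0.599 V (positive root), so V_GS = 1.03 V.
I_D = (V_DD − V_GS)/R = (8.14 − 1.03) / 23.3 = 0.305 mA.

I_D = 0.305 mA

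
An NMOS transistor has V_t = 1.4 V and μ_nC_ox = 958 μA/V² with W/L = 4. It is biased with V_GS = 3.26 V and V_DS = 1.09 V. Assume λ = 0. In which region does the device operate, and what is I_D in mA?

Triode; I_D = 5.49 mA

k_n = μ_nC_ox · (W/L) = 3.832 mA/V².
V_ov = V_GS − V_t = 3.26 − 1.4 = 1.86 V.
Since V_DS = 1.09 V < V_ov = 1.86 V, the device is in the triode region.
I_D = k_n [V_ov · V_DS − ½ V_DS²] = 3.832 × [1.86 × 1.09 − 0.5 × 1.09²] = 5.49 mA.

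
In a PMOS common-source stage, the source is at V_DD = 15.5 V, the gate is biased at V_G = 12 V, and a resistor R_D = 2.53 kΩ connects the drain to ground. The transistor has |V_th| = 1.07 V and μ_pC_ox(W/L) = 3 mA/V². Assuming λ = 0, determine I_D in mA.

I_D = 5.74 mA

V_SG = V_DD − V_G = 15.5 − 12 = 3.5 V, so V_ov = 3.5 − 1.07 = 2.43 V.
Assume saturation: I_D = ½ k_p V_ov² = 0.5 × 3 × 2.43² = 8.86 mA, giving V_SD = V_DD − I_D R_D = 15.5 − 8.86 × 2.53 = -6.91 V.
But -6.91 V < V_ov = 2.43 V, so the device is actually in triode.
In triode I_D = k_p[V_ov V_SD − ½ V_SD²] and I_D = (V_DD − V_SD)/R_D. Equating: 3.79 V_SD² − 19.44 V_SD + 15.5 = 0, giving V_SD = 0.988 V (the root below V_ov).
I_D = (15.5 − 0.988) / 2.53 = 5.74 mA.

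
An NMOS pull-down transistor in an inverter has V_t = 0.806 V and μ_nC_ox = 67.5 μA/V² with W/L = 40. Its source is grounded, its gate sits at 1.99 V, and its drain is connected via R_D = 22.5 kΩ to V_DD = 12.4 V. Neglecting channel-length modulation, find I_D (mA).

V_GS = V_G = 1.99 V, so V_ov = 1.99 − 0.806 = 1.18 V.
k_n = μ_nC_ox · (W/L) = 2.7 mA/V².
Assume saturation: I_D = ½ k_n V_ov² = 0.5 × 2.7 × 1.18² = 1.89 mA, giving V_DS = V_DD − I_D R_D = 12.4 − 1.89 × 22.5 = -30.2 V.
But -30.2 V < V_ov = 1.18 V, so the device is actually in triode.
In triode I_D = k_n[V_ov V_DS − ½ V_DS²] and I_D = (V_DD − V_DS)/R_D. Equating: 30.4 V_DS² − 72.93 V_DS + 12.4 = 0, giving V_DS = 0.184 V (the root below V_ov).
I_D = (12.4 − 0.184) / 22.5 = 0.543 mA.

I_D = 0.543 mA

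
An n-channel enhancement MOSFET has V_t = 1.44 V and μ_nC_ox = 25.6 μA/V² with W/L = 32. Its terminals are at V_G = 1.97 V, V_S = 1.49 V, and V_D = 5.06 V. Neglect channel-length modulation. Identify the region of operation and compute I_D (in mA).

Cutoff; I_D = 0 mA

V_GS = V_G − V_S = 1.97 − 1.49 = 0.48 V; V_DS = V_D − V_S = 5.06 − 1.49 = 3.57 V.
V_GS = 0.48 V < V_t = 1.44 V, so the transistor is in cutoff.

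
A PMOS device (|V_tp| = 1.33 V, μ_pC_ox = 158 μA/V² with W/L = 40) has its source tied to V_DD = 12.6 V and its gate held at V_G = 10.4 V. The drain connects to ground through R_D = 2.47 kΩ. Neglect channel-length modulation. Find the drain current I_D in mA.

I_D = 2.39 mA

V_SG = V_DD − V_G = 12.6 − 10.4 = 2.2 V, so V_ov = 2.2 − 1.33 = 0.87 V.
k_p = μ_pC_ox · (W/L) = 6.32 mA/V².
Assume saturation: I_D = ½ k_p V_ov² = 0.5 × 6.32 × 0.87² = 2.39 mA, giving V_SD = V_DD − I_D R_D = 12.6 − 2.39 × 2.47 = 6.69 V.
V_SD = 6.69 V ≥ V_ov = 0.87 V, confirming saturation.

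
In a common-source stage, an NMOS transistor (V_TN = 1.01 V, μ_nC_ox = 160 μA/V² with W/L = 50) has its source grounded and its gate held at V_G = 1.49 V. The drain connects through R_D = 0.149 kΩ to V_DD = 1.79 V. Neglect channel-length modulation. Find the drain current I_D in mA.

I_D = 0.922 mA

V_GS = V_G = 1.49 V, so V_ov = 1.49 − 1.01 = 0.48 V.
k_n = μ_nC_ox · (W/L) = 8 mA/V².
Assume saturation: I_D = ½ k_n V_ov² = 0.5 × 8 × 0.48² = 0.922 mA, giving V_DS = V_DD − I_D R_D = 1.79 − 0.922 × 0.149 = 1.65 V.
V_DS = 1.65 V ≥ V_ov = 0.48 V, confirming saturation.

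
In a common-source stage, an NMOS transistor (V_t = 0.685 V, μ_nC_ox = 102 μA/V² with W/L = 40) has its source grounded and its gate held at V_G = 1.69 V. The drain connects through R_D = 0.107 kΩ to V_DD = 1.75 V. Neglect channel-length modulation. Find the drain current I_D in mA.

V_GS = V_G = 1.69 V, so V_ov = 1.69 − 0.685 = 1 V.
k_n = μ_nC_ox · (W/L) = 4.08 mA/V².
Assume saturation: I_D = ½ k_n V_ov² = 0.5 × 4.08 × 1² = 2.06 mA, giving V_DS = V_DD − I_D R_D = 1.75 − 2.06 × 0.107 = 1.53 V.
V_DS = 1.53 V ≥ V_ov = 1 V, confirming saturation.

I_D = 2.06 mA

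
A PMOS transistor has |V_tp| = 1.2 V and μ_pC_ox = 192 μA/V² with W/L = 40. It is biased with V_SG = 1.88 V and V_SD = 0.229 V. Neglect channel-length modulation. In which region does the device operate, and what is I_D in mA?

k_p = μ_pC_ox · (W/L) = 7.68 mA/V².
V_ov = V_SG − |V_tp| = 1.88 − 1.2 = 0.68 V.
Since V_SD = 0.229 V < V_ov = 0.68 V, the device is in the triode region.
I_D = k_p [V_ov · V_SD − ½ V_SD²] = 7.68 × [0.68 × 0.229 − 0.5 × 0.229²] = 0.995 mA.

Triode; I_D = 0.995 mA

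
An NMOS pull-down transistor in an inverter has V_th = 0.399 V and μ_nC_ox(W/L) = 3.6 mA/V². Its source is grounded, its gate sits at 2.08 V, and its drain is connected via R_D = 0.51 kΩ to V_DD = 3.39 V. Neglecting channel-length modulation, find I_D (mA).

V_GS = V_G = 2.08 V, so V_ov = 2.08 − 0.399 = 1.68 V.
Assume saturation: I_D = ½ k_n V_ov² = 0.5 × 3.6 × 1.68² = 5.09 mA, giving V_DS = V_DD − I_D R_D = 3.39 − 5.09 × 0.51 = 0.796 V.
But 0.796 V < V_ov = 1.68 V, so the device is actually in triode.
In triode I_D = k_n[V_ov V_DS − ½ V_DS²] and I_D = (V_DD − V_DS)/R_D. Equating: 0.918 V_DS² − 4.086 V_DS + 3.39 = 0, giving V_DS = 1.1 V (the root below V_ov).
I_D = (3.39 − 1.1) / 0.51 = 4.48 mA.

I_D = 4.48 mA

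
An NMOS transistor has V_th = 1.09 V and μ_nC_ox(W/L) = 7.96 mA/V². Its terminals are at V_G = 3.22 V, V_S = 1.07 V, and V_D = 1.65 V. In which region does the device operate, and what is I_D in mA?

V_GS = V_G − V_S = 3.22 − 1.07 = 2.15 V; V_DS = V_D − V_S = 1.65 − 1.07 = 0.58 V.
V_ov = V_GS − V_th = 2.15 − 1.09 = 1.06 V.
Since V_DS = 0.58 V < V_ov = 1.06 V, the device is in the triode region.
I_D = k_n [V_ov · V_DS − ½ V_DS²] = 7.96 × [1.06 × 0.58 − 0.5 × 0.58²] = 3.55 mA.

Triode; I_D = 3.55 mA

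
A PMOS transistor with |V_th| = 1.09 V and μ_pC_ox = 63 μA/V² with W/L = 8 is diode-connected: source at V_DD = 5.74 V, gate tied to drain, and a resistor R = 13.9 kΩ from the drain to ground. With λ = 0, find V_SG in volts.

V_SG = 2.11 V

With gate tied to drain, V_SG = V_SD ≥ V_SG − |V_th|, so the device is in saturation.
k_p = μ_pC_ox · (W/L) = 0.504 mA/V².
KCL at the drain: ½ k_p (V_SG − |V_th|)² = (V_DD − V_SG)/R.
Let x = V_SG − 1.09. Then 3.5 x² + x − 4.65 = 0, giving x = 1.02 V (positive root), so V_SG = 2.11 V.
I_D = (V_DD − V_SG)/R = (5.74 − 2.11) / 13.9 = 0.261 mA.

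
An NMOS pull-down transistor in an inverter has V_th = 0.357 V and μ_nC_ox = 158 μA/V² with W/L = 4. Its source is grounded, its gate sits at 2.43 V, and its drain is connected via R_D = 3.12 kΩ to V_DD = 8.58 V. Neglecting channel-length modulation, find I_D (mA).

I_D = 1.36 mA

V_GS = V_G = 2.43 V, so V_ov = 2.43 − 0.357 = 2.07 V.
k_n = μ_nC_ox · (W/L) = 0.632 mA/V².
Assume saturation: I_D = ½ k_n V_ov² = 0.5 × 0.632 × 2.07² = 1.36 mA, giving V_DS = V_DD − I_D R_D = 8.58 − 1.36 × 3.12 = 4.34 V.
V_DS = 4.34 V ≥ V_ov = 2.07 V, confirming saturation.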